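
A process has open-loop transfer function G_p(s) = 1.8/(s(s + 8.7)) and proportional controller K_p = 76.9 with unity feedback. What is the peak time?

T_p = 0.287 s

From 1 + K_pG_p(s) = 0: s² + 8.7s + 138.4 = 0 ⇒ ω_n = 11.77, ζ = 0.3697.
Damped frequency ω_d = ω_n√(1−ζ²) = 10.93 rad/s, so peak time T_p = π/ω_d = 0.287 s.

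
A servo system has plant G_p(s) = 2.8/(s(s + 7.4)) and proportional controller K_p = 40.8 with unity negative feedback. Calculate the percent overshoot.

31.4%

The closed-loop denominator s² + 7.4s + 114.2 gives ω_n = √114.2 = 10.69 and ζ = 7.4/(2ω_n) = 0.3462.
%OS = 100·exp(−πζ/√(1−ζ²)) = 100·exp(−π·0.3462/√0.8802) = 31.4%.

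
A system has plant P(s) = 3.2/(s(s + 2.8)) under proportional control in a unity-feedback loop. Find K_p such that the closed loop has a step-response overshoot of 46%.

From %OS = 100·exp(−πζ/√(1−ζ²)) = 46%, ζ = −ln(0.46)/√(π²+ln²(0.46)) = 0.24.
Characteristic equation s² + 2.8s + 3.2K_p = 0 gives ζ = 2.8/(2√(3.2K_p)).
Setting ζ = 0.24: √(3.2K_p) = 2.8/(2·0.24) = 5.834, so K_p = 34.04/3.2 = 10.6.

K_p = 10.6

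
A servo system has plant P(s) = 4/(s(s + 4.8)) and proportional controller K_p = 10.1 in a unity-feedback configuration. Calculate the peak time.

T_p = 0.534 s

The closed-loop denominator s² + 4.8s + 40.4 gives ω_n = √40.4 = 6.356 and ζ = 4.8/(2ω_n) = 0.3776.
Damped frequency ω_d = ω_n√(1−ζ²) = 5.886 rad/s, so peak time T_p = π/ω_d = 0.534 s.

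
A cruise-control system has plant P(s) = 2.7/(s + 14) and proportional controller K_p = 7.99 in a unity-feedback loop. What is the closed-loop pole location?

s = -35.57

Closed-loop transfer function: T(s) = K_p·P(s)/(1 + K_p·P(s)) = 21.57/(s + 14 + 21.57) = 21.57/(s + 35.57).
The closed-loop pole is at s = −35.57.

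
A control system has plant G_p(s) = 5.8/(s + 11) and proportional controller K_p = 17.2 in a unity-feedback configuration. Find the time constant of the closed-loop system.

τ = 0.00903 s

Closed-loop transfer function: T(s) = K_p·G_p(s)/(1 + K_p·G_p(s)) = 99.76/(s + 11 + 99.76) = 99.76/(s + 110.8).
Time constant τ = 1/110.8 = 0.00903 s.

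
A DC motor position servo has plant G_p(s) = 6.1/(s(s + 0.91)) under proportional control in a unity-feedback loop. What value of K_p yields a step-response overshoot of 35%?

K_p = 0.338

From %OS = 100·exp(−πζ/√(1−ζ²)) = 35%, ζ = −ln(0.35)/√(π²+ln²(0.35)) = 0.3169.
Characteristic equation s² + 0.91s + 6.1K_p = 0 gives ζ = 0.91/(2√(6.1K_p)).
Setting ζ = 0.3169: √(6.1K_p) = 0.91/(2·0.3169) = 1.436, so K_p = 2.061/6.1 = 0.338.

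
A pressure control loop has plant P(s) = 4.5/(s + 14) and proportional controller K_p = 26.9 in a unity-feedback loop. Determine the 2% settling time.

T_s ≈ 0.0296 s

Closed-loop transfer function: T(s) = K_p·P(s)/(1 + K_p·P(s)) = 121/(s + 14 + 121) = 121/(s + 135.1).
Time constant τ = 1/135.1 = 0.007405 s, so the 2% settling time is about 4τ = 0.0296 s.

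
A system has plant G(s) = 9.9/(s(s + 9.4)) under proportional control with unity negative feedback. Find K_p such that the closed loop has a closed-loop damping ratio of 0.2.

K_p = 55.8

Closed-loop characteristic equation: s² + 9.4s + K_p·9.9 = 0.
So ω_n = √(9.9K_p) and 2ζω_n = 9.4, giving ζ = 9.4/(2√(9.9K_p)).
Setting ζ = 0.2: √(9.9K_p) = 9.4/(2·0.2) = 23.5, so K_p = 552.2/9.9 = 55.8.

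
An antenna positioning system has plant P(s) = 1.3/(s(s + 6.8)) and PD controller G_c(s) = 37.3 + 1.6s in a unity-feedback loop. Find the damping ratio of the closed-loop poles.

ζ = 0.638

Forward path: (37.3 + 1.6s)·1.3/(s(s+6.8)). The closed-loop characteristic equation is s² + (6.8 + 1.3·1.6)s + 1.3·37.3 = 0.
That is s² + 8.88s + 48.49 = 0, so ω_n = 6.963 rad/s and ζ = 8.88/(2·6.963) = 0.6376.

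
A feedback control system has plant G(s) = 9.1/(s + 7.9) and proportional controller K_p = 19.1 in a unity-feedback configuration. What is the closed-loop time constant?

τ = 0.0055 s

Closed-loop transfer function: T(s) = K_p·G(s)/(1 + K_p·G(s)) = 173.8/(s + 7.9 + 173.8) = 173.8/(s + 181.7).
Time constant τ = 1/181.7 = 0.0055 s.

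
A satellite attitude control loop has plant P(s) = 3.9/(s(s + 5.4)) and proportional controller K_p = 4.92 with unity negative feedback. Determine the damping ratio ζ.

1 + K_p·P(s) = 0 gives s² + 5.4s + 19.19 = 0.
So ω_n² = 19.19 ⇒ ω_n = 4.38 rad/s, and ζ = 5.4/(2ω_n) = 0.616.

ζ = 0.616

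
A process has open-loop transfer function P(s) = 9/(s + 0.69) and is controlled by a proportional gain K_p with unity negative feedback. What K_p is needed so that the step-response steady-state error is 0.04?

Steady-state error for a unit step on this type-0 loop is 1/(1 + K_p·P(0)).
P(0) = 13.04. Require 1/(1 + K_p·13.04) = 0.04, so 1 + 13.04·K_p = 25.
K_p = (25 − 1)/13.04 = 1.84.

K_p = 1.84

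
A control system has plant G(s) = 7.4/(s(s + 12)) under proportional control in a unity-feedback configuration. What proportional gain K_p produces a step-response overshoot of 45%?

From %OS = 100·exp(−πζ/√(1−ζ²)) = 45%, ζ = −ln(0.45)/√(π²+ln²(0.45)) = 0.2463.
Characteristic equation s² + 12s + 7.4K_p = 0 gives ζ = 12/(2√(7.4K_p)).
Setting ζ = 0.2463: √(7.4K_p) = 12/(2·0.2463) = 24.36, so K_p = 593.2/7.4 = 80.2.

K_p = 80.2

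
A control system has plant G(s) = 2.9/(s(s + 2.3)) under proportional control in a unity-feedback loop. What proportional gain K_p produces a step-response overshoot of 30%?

From %OS = 100·exp(−πζ/√(1−ζ²)) = 30%, ζ = −ln(0.3)/√(π²+ln²(0.3)) = 0.3579.
Characteristic equation s² + 2.3s + 2.9K_p = 0 gives ζ = 2.3/(2√(2.9K_p)).
Setting ζ = 0.3579: √(2.9K_p) = 2.3/(2·0.3579) = 3.214, so K_p = 10.33/2.9 = 3.56.

K_p = 3.56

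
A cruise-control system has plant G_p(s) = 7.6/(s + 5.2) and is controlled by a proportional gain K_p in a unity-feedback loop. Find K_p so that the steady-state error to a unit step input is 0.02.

K_p = 33.5

Steady-state error for a unit step on this type-0 loop is 1/(1 + K_p·G_p(0)).
G_p(0) = 1.462. Require 1/(1 + K_p·1.462) = 0.02, so 1 + 1.462·K_p = 50.
K_p = (50 − 1)/1.462 = 33.5.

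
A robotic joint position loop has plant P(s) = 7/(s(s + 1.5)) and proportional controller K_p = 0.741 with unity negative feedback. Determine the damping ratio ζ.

ζ = 0.329

1 + K_p·P(s) = 0 gives s² + 1.5s + 5.187 = 0.
So ω_n² = 5.187 ⇒ ω_n = 2.277 rad/s, and ζ = 1.5/(2ω_n) = 0.329.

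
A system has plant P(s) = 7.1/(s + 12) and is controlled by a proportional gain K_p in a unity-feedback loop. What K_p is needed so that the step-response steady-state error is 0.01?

K_p = 167

For a type-0 loop with proportional control, e_ss = 1/(1 + K_p·P(0)).
P(0) = 0.5917. Require 1/(1 + K_p·0.5917) = 0.01, so 1 + 0.5917·K_p = 100.
K_p = (100 − 1)/0.5917 = 167.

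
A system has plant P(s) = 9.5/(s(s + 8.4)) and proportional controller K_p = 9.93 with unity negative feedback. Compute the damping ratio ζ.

1 + K_p·P(s) = 0 gives s² + 8.4s + 94.33 = 0.
Matching s² + 2ζω_n s + ω_n²: ω_n = √94.33 = 9.713 rad/s and 2ζω_n = 8.4, so ζ = 8.4/(2·9.713) = 0.432.

ζ = 0.432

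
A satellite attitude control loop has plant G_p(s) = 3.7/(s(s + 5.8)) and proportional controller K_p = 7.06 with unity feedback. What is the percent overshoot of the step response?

From 1 + K_pG_p(s) = 0: s² + 5.8s + 26.12 = 0 ⇒ ω_n = 5.111, ζ = 0.5674.
%OS = 100·exp(−πζ/√(1−ζ²)) = 100·exp(−π·0.5674/√0.678) = 11.5%.

11.5%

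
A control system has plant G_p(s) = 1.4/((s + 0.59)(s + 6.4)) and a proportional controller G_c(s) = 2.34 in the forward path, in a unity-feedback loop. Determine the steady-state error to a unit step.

0.535

The loop is type 0. Static position error constant K_pos = G_c(0)·G_p(0) = 2.34·0.3708 = 0.8676.
Steady-state error to a unit step: e_ss = 1/(1+K_pos) = 1/1.868 = 0.535.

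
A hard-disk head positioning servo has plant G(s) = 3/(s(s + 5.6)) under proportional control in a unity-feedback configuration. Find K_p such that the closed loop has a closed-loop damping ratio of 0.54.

K_p = 8.96

Closed-loop characteristic equation: s² + 5.6s + K_p·3 = 0.
So ω_n = √(3K_p) and 2ζω_n = 5.6, giving ζ = 5.6/(2√(3K_p)).
Setting ζ = 0.54: √(3K_p) = 5.6/(2·0.54) = 5.185, so K_p = 26.89/3 = 8.96.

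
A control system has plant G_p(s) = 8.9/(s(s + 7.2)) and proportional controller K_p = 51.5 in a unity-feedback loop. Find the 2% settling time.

T_s ≈ 1.11 s

Closed-loop characteristic equation: s² + 7.2s + 458.4 = 0, so ω_n = 21.41 rad/s and ζ = 7.2/(2·21.41) = 0.1682.
2% settling time T_s ≈ 4/(ζω_n) = 4/3.6 = 1.11 s.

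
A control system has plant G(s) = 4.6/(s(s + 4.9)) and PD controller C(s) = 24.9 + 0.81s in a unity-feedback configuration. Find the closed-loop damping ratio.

ζ = 0.403

Forward path: (24.9 + 0.81s)·4.6/(s(s+4.9)). The closed-loop characteristic equation is s² + (4.9 + 4.6·0.81)s + 4.6·24.9 = 0.
That is s² + 8.626s + 114.5 = 0, so ω_n = 10.7 rad/s and ζ = 8.626/(2·10.7) = 0.403.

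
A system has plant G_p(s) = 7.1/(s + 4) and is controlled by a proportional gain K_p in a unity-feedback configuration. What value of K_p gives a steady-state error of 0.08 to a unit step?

Steady-state error for a unit step on this type-0 loop is 1/(1 + K_p·G_p(0)).
G_p(0) = 1.775. Require 1/(1 + K_p·1.775) = 0.08, so 1 + 1.775·K_p = 12.5.
K_p = (12.5 − 1)/1.775 = 6.48.

K_p = 6.48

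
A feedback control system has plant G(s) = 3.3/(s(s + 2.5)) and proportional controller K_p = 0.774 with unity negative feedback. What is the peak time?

T_p = 3.15 s

Closed-loop characteristic equation: s² + 2.5s + 2.554 = 0, so ω_n = 1.598 rad/s and ζ = 2.5/(2·1.598) = 0.7821.
Damped frequency ω_d = ω_n√(1−ζ²) = 0.9958 rad/s, so peak time T_p = π/ω_d = 3.15 s.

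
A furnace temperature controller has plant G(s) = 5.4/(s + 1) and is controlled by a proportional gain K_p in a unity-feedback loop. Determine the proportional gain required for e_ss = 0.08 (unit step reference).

K_p = 2.13

The loop is type 0, so e_ss(step) = 1/(1 + K_pos) with K_pos = K_p·G(0).
G(0) = 5.4. Require 1/(1 + K_p·5.4) = 0.08, so 1 + 5.4·K_p = 12.5.
K_p = (12.5 − 1)/5.4 = 2.13.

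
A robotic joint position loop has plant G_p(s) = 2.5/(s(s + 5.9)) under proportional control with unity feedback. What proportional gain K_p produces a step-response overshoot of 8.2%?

From %OS = 100·exp(−πζ/√(1−ζ²)) = 8.2%, ζ = −ln(0.082)/√(π²+ln²(0.082)) = 0.6228.
Characteristic equation s² + 5.9s + 2.5K_p = 0 gives ζ = 5.9/(2√(2.5K_p)).
Setting ζ = 0.6228: √(2.5K_p) = 5.9/(2·0.6228) = 4.736, so K_p = 22.43/2.5 = 8.97.

K_p = 8.97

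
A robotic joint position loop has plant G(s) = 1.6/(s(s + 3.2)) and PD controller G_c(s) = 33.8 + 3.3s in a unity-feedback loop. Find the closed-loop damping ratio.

Forward path: (33.8 + 3.3s)·1.6/(s(s+3.2)). The closed-loop characteristic equation is s² + (3.2 + 1.6·3.3)s + 1.6·33.8 = 0.
That is s² + 8.48s + 54.08 = 0, so ω_n = 7.354 rad/s and ζ = 8.48/(2·7.354) = 0.5766.

ζ = 0.577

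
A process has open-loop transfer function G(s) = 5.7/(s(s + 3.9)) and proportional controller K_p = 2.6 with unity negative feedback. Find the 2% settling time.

T_s ≈ 2.05 s

Closed-loop characteristic equation: s² + 3.9s + 14.82 = 0, so ω_n = 3.85 rad/s and ζ = 3.9/(2·3.85) = 0.5065.
2% settling time T_s ≈ 4/(ζω_n) = 4/1.95 = 2.05 s.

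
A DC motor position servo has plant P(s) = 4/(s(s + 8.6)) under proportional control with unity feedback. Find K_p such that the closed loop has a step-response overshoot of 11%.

From %OS = 100·exp(−πζ/√(1−ζ²)) = 11%, ζ = −ln(0.11)/√(π²+ln²(0.11)) = 0.5749.
Characteristic equation s² + 8.6s + 4K_p = 0 gives ζ = 8.6/(2√(4K_p)).
Setting ζ = 0.5749: √(4K_p) = 8.6/(2·0.5749) = 7.48, so K_p = 55.95/4 = 14.

K_p = 14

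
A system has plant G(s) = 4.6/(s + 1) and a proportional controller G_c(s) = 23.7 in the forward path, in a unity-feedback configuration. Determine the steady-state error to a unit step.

The loop is type 0. Static position error constant K_pos = G_c(0)·G(0) = 23.7·4.6 = 109.
Steady-state error to a unit step: e_ss = 1/(1+K_pos) = 1/110 = 0.00909.

0.00909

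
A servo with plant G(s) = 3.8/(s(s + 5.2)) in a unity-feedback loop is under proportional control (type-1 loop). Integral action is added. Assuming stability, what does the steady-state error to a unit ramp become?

0

The integrator raises the loop to type 2, so K_v → ∞ and e_ss to a ramp is zero.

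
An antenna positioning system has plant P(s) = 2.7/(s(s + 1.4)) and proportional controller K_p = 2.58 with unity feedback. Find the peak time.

Closed-loop characteristic equation: s² + 1.4s + 6.966 = 0, so ω_n = 2.639 rad/s and ζ = 1.4/(2·2.639) = 0.2652.
Damped frequency ω_d = ω_n√(1−ζ²) = 2.545 rad/s, so peak time T_p = π/ω_d = 1.23 s.

T_p = 1.23 s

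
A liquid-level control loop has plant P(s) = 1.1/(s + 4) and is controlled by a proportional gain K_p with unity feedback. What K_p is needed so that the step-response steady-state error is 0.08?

K_p = 41.8

Steady-state error for a unit step on this type-0 loop is 1/(1 + K_p·P(0)).
P(0) = 0.275. Require 1/(1 + K_p·0.275) = 0.08, so 1 + 0.275·K_p = 12.5.
K_p = (12.5 − 1)/0.275 = 41.8.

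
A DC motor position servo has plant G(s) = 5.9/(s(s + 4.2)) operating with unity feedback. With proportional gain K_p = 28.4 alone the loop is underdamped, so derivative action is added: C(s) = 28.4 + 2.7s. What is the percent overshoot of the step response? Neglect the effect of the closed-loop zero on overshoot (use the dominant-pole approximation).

2.06%

Forward path: (28.4 + 2.7s)·5.9/(s(s+4.2)). The closed-loop characteristic equation is s² + (4.2 + 5.9·2.7)s + 5.9·28.4 = 0.
That is s² + 20.13s + 167.6 = 0, so ω_n = 12.94 rad/s and ζ = 20.13/(2·12.94) = 0.7776.
%OS = 100·exp(−πζ/√(1−ζ²)) = 2.06%.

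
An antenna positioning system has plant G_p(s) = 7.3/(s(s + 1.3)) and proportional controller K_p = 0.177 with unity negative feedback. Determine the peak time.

The closed-loop denominator s² + 1.3s + 1.292 gives ω_n = √1.292 = 1.137 and ζ = 1.3/(2ω_n) = 0.5718.
Damped frequency ω_d = ω_n√(1−ζ²) = 0.9325 rad/s, so peak time T_p = π/ω_d = 3.37 s.

T_p = 3.37 s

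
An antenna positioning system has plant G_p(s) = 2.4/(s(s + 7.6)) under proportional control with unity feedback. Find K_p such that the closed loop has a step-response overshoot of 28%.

From %OS = 100·exp(−πζ/√(1−ζ²)) = 28%, ζ = −ln(0.28)/√(π²+ln²(0.28)) = 0.3755.
Characteristic equation s² + 7.6s + 2.4K_p = 0 gives ζ = 7.6/(2√(2.4K_p)).
Setting ζ = 0.3755: √(2.4K_p) = 7.6/(2·0.3755) = 10.12, so K_p = 102.4/2.4 = 42.7.

K_p = 42.7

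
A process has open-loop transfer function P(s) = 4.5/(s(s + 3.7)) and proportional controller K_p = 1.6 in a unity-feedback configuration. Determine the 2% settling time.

The closed-loop denominator s² + 3.7s + 7.2 gives ω_n = √7.2 = 2.683 and ζ = 3.7/(2ω_n) = 0.6895.
2% settling time T_s ≈ 4/(ζω_n) = 4/1.85 = 2.16 s.

T_s ≈ 2.16 s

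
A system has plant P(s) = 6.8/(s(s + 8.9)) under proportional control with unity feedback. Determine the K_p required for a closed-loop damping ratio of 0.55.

Closed-loop characteristic equation: s² + 8.9s + K_p·6.8 = 0.
So ω_n = √(6.8K_p) and 2ζω_n = 8.9, giving ζ = 8.9/(2√(6.8K_p)).
Setting ζ = 0.55: √(6.8K_p) = 8.9/(2·0.55) = 8.091, so K_p = 65.46/6.8 = 9.63.

K_p = 9.63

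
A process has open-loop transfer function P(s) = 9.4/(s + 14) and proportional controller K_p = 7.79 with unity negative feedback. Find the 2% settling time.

Closed-loop transfer function: T(s) = K_p·P(s)/(1 + K_p·P(s)) = 73.23/(s + 14 + 73.23) = 73.23/(s + 87.23).
Time constant τ = 1/87.23 = 0.01146 s, so the 2% settling time is about 4τ = 0.0459 s.

T_s ≈ 0.0459 s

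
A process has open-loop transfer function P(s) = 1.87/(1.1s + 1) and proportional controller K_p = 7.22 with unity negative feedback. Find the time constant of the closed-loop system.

Closed loop: T(s) = K_p·P/(1+K_p·P) = 13.5/(1.1s + 1 + 13.5), with pole at s = −(1 + 13.5)/1.1 = −13.18.
Closed-loop time constant τ = 1/13.18 = 0.0759 s.

τ = 0.0759 s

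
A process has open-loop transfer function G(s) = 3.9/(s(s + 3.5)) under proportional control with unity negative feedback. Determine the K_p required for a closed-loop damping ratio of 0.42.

K_p = 4.45

Closed-loop characteristic equation: s² + 3.5s + K_p·3.9 = 0.
So ω_n = √(3.9K_p) and 2ζω_n = 3.5, giving ζ = 3.5/(2√(3.9K_p)).
Setting ζ = 0.42: √(3.9K_p) = 3.5/(2·0.42) = 4.167, so K_p = 17.36/3.9 = 4.45.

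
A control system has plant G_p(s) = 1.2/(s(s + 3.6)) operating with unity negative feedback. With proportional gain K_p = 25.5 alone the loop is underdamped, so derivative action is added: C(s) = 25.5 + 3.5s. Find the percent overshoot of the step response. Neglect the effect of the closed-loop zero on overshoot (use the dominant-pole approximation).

4.4%

Forward path: (25.5 + 3.5s)·1.2/(s(s+3.6)). The closed-loop characteristic equation is s² + (3.6 + 1.2·3.5)s + 1.2·25.5 = 0.
That is s² + 7.8s + 30.6 = 0, so ω_n = 5.532 rad/s and ζ = 7.8/(2·5.532) = 0.705.
%OS = 100·exp(−πζ/√(1−ζ²)) = 4.4%.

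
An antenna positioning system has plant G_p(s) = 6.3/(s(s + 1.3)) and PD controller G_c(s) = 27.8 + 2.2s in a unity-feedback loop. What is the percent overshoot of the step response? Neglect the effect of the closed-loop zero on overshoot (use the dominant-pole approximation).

11.1%

Forward path: (27.8 + 2.2s)·6.3/(s(s+1.3)). The closed-loop characteristic equation is s² + (1.3 + 6.3·2.2)s + 6.3·27.8 = 0.
That is s² + 15.16s + 175.1 = 0, so ω_n = 13.23 rad/s and ζ = 15.16/(2·13.23) = 0.5728.
%OS = 100·exp(−πζ/√(1−ζ²)) = 11.1%.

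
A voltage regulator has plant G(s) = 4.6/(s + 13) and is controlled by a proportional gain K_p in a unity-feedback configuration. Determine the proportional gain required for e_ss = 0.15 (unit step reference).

K_p = 16

Steady-state error for a unit step on this type-0 loop is 1/(1 + K_p·G(0)).
G(0) = 0.3538. Require 1/(1 + K_p·0.3538) = 0.15, so 1 + 0.3538·K_p = 6.667.
K_p = (6.667 − 1)/0.3538 = 16.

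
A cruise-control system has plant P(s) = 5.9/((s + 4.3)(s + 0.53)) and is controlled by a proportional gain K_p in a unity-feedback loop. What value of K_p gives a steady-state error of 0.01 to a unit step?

For a type-0 loop with proportional control, e_ss = 1/(1 + K_p·P(0)).
P(0) = 2.589. Require 1/(1 + K_p·2.589) = 0.01, so 1 + 2.589·K_p = 100.
K_p = (100 − 1)/2.589 = 38.2.

K_p = 38.2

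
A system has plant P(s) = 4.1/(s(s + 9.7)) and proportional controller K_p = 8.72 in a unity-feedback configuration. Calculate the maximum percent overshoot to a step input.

1.28%

The closed-loop denominator s² + 9.7s + 35.75 gives ω_n = √35.75 = 5.979 and ζ = 9.7/(2ω_n) = 0.8111.
%OS = 100·exp(−πζ/√(1−ζ²)) = 100·exp(−π·0.8111/√0.3421) = 1.28%.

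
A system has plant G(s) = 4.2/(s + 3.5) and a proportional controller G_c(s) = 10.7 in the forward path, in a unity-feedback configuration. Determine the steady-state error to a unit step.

0.0723

The loop is type 0. Static position error constant K_pos = G_c(0)·G(0) = 10.7·1.2 = 12.84.
Steady-state error to a unit step: e_ss = 1/(1+K_pos) = 1/13.84 = 0.0723.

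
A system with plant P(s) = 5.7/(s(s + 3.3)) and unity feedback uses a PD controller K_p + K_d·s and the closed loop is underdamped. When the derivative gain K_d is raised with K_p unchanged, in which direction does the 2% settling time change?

decrease

Characteristic equation s² + (3.3 + 5.7K_d)s + 5.7K_p = 0: raising K_d increases ζω_n = (3.3+5.7K_d)/2 while the loop stays underdamped, so T_s ≈ 4/(ζω_n) decreases.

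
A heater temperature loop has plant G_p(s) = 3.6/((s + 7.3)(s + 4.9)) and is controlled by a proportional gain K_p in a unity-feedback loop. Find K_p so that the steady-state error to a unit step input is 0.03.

K_p = 321

For a type-0 loop with proportional control, e_ss = 1/(1 + K_p·G_p(0)).
G_p(0) = 0.1006. Require 1/(1 + K_p·0.1006) = 0.03, so 1 + 0.1006·K_p = 33.33.
K_p = (33.33 − 1)/0.1006 = 321.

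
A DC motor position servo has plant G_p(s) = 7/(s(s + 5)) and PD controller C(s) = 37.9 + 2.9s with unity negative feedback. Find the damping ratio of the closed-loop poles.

Forward path: (37.9 + 2.9s)·7/(s(s+5)). The closed-loop characteristic equation is s² + (5 + 7·2.9)s + 7·37.9 = 0.
That is s² + 25.3s + 265.3 = 0, so ω_n = 16.29 rad/s and ζ = 25.3/(2·16.29) = 0.7766.

ζ = 0.777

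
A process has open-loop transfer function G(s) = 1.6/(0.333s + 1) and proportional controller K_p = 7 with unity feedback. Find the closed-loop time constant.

τ = 0.0273 s

Closed loop: T(s) = K_p·G/(1+K_p·G) = 11.2/(0.333s + 1 + 11.2), with pole at s = −(1 + 11.2)/0.333 = −36.64.
Closed-loop time constant τ = 1/36.64 = 0.0273 s.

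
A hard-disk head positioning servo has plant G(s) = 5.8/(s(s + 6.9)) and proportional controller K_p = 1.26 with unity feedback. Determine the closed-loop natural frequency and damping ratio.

The closed-loop denominator is s(s+6.9) + 1.26·5.8 = s² + 6.9s + 7.308.
Matching s² + 2ζω_n s + ω_n²: ω_n = √7.308 = 2.703 rad/s and 2ζω_n = 6.9, so ζ = 6.9/(2·2.703) = 1.28.

ω_n = 2.7 rad/s, ζ = 1.28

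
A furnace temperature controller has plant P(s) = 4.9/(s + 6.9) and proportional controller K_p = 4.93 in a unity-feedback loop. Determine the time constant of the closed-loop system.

τ = 0.0322 s

Closed-loop transfer function: T(s) = K_p·P(s)/(1 + K_p·P(s)) = 24.16/(s + 6.9 + 24.16) = 24.16/(s + 31.06).
Time constant τ = 1/31.06 = 0.0322 s.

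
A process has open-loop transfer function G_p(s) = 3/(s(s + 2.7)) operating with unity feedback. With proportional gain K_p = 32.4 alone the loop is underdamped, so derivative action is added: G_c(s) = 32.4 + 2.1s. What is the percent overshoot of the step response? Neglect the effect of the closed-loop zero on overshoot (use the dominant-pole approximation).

20%

Forward path: (32.4 + 2.1s)·3/(s(s+2.7)). The closed-loop characteristic equation is s² + (2.7 + 3·2.1)s + 3·32.4 = 0.
That is s² + 9s + 97.2 = 0, so ω_n = 9.859 rad/s and ζ = 9/(2·9.859) = 0.4564.
%OS = 100·exp(−πζ/√(1−ζ²)) = 20%.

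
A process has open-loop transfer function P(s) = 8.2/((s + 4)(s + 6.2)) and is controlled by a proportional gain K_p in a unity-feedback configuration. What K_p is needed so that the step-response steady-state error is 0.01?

The loop is type 0, so e_ss(step) = 1/(1 + K_pos) with K_pos = K_p·P(0).
P(0) = 0.3306. Require 1/(1 + K_p·0.3306) = 0.01, so 1 + 0.3306·K_p = 100.
K_p = (100 − 1)/0.3306 = 299.

K_p = 299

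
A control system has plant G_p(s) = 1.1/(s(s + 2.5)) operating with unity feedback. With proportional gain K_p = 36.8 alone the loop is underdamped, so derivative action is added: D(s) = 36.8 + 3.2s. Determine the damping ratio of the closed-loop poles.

Forward path: (36.8 + 3.2s)·1.1/(s(s+2.5)). The closed-loop characteristic equation is s² + (2.5 + 1.1·3.2)s + 1.1·36.8 = 0.
That is s² + 6.02s + 40.48 = 0, so ω_n = 6.362 rad/s and ζ = 6.02/(2·6.362) = 0.4731.

ζ = 0.473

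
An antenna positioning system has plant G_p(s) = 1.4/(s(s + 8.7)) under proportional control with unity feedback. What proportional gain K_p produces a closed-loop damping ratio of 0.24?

Closed-loop characteristic equation: s² + 8.7s + K_p·1.4 = 0.
So ω_n = √(1.4K_p) and 2ζω_n = 8.7, giving ζ = 8.7/(2√(1.4K_p)).
Setting ζ = 0.24: √(1.4K_p) = 8.7/(2·0.24) = 18.12, so K_p = 328.5/1.4 = 235.

K_p = 235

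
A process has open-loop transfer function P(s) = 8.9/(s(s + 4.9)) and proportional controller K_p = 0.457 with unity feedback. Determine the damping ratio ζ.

ζ = 1.21

With unity feedback the closed-loop characteristic equation is s² + 4.9s + 0.457·8.9 = s² + 4.9s + 4.067 = 0.
So ω_n² = 4.067 ⇒ ω_n = 2.017 rad/s, and ζ = 4.9/(2ω_n) = 1.21.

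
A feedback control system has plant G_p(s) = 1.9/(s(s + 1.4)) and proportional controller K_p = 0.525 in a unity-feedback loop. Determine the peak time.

The closed-loop denominator s² + 1.4s + 0.9975 gives ω_n = √0.9975 = 0.9987 and ζ = 1.4/(2ω_n) = 0.7009.
Damped frequency ω_d = ω_n√(1−ζ²) = 0.7124 rad/s, so peak time T_p = π/ω_d = 4.41 s.

T_p = 4.41 s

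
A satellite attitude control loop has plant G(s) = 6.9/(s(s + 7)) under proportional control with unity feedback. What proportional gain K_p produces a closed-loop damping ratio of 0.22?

Closed-loop characteristic equation: s² + 7s + K_p·6.9 = 0.
So ω_n = √(6.9K_p) and 2ζω_n = 7, giving ζ = 7/(2√(6.9K_p)).
Setting ζ = 0.22: √(6.9K_p) = 7/(2·0.22) = 15.91, so K_p = 253.1/6.9 = 36.7.

K_p = 36.7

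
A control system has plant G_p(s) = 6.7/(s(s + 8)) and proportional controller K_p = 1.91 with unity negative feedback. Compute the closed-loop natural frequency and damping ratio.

ω_n = 3.58 rad/s, ζ = 1.12

The closed-loop denominator is s(s+8) + 1.91·6.7 = s² + 8s + 12.8.
Matching s² + 2ζω_n s + ω_n²: ω_n = √12.8 = 3.577 rad/s and 2ζω_n = 8, so ζ = 8/(2·3.577) = 1.12.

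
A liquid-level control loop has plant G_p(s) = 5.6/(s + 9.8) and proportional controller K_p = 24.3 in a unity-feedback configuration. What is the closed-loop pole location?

s = -145.9

Closed-loop transfer function: T(s) = K_p·G_p(s)/(1 + K_p·G_p(s)) = 136.1/(s + 9.8 + 136.1) = 136.1/(s + 145.9).
The closed-loop pole is at s = −145.9.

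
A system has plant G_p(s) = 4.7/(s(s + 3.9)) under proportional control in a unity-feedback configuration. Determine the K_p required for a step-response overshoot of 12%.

K_p = 2.59

From %OS = 100·exp(−πζ/√(1−ζ²)) = 12%, ζ = −ln(0.12)/√(π²+ln²(0.12)) = 0.5594.
Characteristic equation s² + 3.9s + 4.7K_p = 0 gives ζ = 3.9/(2√(4.7K_p)).
Setting ζ = 0.5594: √(4.7K_p) = 3.9/(2·0.5594) = 3.486, so K_p = 12.15/4.7 = 2.59.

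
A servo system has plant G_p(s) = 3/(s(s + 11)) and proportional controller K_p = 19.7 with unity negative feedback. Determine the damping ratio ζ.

ζ = 0.715

With unity feedback the closed-loop characteristic equation is s² + 11s + 19.7·3 = s² + 11s + 59.1 = 0.
So ω_n² = 59.1 ⇒ ω_n = 7.688 rad/s, and ζ = 11/(2ω_n) = 0.715.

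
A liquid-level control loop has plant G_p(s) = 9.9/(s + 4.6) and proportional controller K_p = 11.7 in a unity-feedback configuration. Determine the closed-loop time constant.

Closed-loop transfer function: T(s) = K_p·G_p(s)/(1 + K_p·G_p(s)) = 115.8/(s + 4.6 + 115.8) = 115.8/(s + 120.4).
Time constant τ = 1/120.4 = 0.0083 s.

τ = 0.0083 s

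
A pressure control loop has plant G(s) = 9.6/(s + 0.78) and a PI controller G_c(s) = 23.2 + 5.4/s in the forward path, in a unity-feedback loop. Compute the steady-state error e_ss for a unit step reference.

0

The open loop G_c(s)G(s) has a pole at the origin (type 1), so the static position error constant is infinite and e_ss = 1/(1+∞) = 0.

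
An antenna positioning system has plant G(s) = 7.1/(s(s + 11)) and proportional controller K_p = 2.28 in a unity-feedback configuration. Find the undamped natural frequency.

The closed-loop denominator is s(s+11) + 2.28·7.1 = s² + 11s + 16.19.
Matching s² + 2ζω_n s + ω_n²: ω_n = √16.19 = 4.023 rad/s and 2ζω_n = 11, so ζ = 11/(2·4.023) = 1.37.

ω_n = 4.02 rad/s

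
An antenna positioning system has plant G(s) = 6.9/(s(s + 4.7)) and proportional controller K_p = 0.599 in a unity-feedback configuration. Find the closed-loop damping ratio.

1 + K_p·G(s) = 0 gives s² + 4.7s + 4.133 = 0.
So ω_n² = 4.133 ⇒ ω_n = 2.033 rad/s, and ζ = 4.7/(2ω_n) = 1.16.

ζ = 1.16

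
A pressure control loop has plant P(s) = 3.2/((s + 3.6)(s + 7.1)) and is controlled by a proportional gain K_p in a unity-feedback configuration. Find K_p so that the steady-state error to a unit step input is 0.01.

K_p = 791

The loop is type 0, so e_ss(step) = 1/(1 + K_pos) with K_pos = K_p·P(0).
P(0) = 0.1252. Require 1/(1 + K_p·0.1252) = 0.01, so 1 + 0.1252·K_p = 100.
K_p = (100 − 1)/0.1252 = 791.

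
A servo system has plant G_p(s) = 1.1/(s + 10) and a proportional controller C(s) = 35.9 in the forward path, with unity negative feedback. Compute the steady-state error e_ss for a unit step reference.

The loop is type 0. Static position error constant K_pos = C(0)·G_p(0) = 35.9·0.11 = 3.949.
Steady-state error to a unit step: e_ss = 1/(1+K_pos) = 1/4.949 = 0.202.

0.202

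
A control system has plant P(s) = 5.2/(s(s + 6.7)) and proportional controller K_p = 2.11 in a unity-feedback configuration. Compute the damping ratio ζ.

ζ = 1.01

The closed-loop denominator is s(s+6.7) + 2.11·5.2 = s² + 6.7s + 10.97.
So ω_n² = 10.97 ⇒ ω_n = 3.312 rad/s, and ζ = 6.7/(2ω_n) = 1.01.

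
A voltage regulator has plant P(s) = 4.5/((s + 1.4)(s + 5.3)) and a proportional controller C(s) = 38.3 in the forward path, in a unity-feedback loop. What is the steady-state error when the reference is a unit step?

The loop is type 0. Static position error constant K_pos = C(0)·P(0) = 38.3·0.6065 = 23.23.
Steady-state error to a unit step: e_ss = 1/(1+K_pos) = 1/24.23 = 0.0413.

0.0413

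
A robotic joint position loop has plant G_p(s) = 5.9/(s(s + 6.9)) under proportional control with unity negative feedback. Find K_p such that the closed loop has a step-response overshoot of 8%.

From %OS = 100·exp(−πζ/√(1−ζ²)) = 8%, ζ = −ln(0.08)/√(π²+ln²(0.08)) = 0.6266.
Characteristic equation s² + 6.9s + 5.9K_p = 0 gives ζ = 6.9/(2√(5.9K_p)).
Setting ζ = 0.6266: √(5.9K_p) = 6.9/(2·0.6266) = 5.506, so K_p = 30.32/5.9 = 5.14.

K_p = 5.14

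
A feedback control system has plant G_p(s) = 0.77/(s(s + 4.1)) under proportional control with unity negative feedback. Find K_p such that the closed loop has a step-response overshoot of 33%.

K_p = 49.3

From %OS = 100·exp(−πζ/√(1−ζ²)) = 33%, ζ = −ln(0.33)/√(π²+ln²(0.33)) = 0.3328.
Characteristic equation s² + 4.1s + 0.77K_p = 0 gives ζ = 4.1/(2√(0.77K_p)).
Setting ζ = 0.3328: √(0.77K_p) = 4.1/(2·0.3328) = 6.16, so K_p = 37.95/0.77 = 49.3.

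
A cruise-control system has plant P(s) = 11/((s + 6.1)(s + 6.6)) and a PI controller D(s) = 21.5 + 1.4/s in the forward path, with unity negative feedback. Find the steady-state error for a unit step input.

The open loop D(s)P(s) has a pole at the origin (type 1), so the static position error constant is infinite and e_ss = 1/(1+∞) = 0.

0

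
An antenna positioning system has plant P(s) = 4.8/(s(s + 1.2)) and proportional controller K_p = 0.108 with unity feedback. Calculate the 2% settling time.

T_s ≈ 6.67 s

The closed-loop denominator s² + 1.2s + 0.5184 gives ω_n = √0.5184 = 0.72 and ζ = 1.2/(2ω_n) = 0.8333.
2% settling time T_s ≈ 4/(ζω_n) = 4/0.6 = 6.67 s.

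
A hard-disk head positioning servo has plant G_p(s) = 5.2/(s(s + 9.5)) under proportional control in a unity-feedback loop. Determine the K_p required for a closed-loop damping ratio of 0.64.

Closed-loop characteristic equation: s² + 9.5s + K_p·5.2 = 0.
So ω_n = √(5.2K_p) and 2ζω_n = 9.5, giving ζ = 9.5/(2√(5.2K_p)).
Setting ζ = 0.64: √(5.2K_p) = 9.5/(2·0.64) = 7.422, so K_p = 55.08/5.2 = 10.6.

K_p = 10.6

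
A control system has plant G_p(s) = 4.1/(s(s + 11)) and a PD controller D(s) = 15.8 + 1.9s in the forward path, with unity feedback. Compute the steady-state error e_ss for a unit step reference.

0

The open loop D(s)G_p(s) has a pole at the origin (type 1), so the static position error constant is infinite and e_ss = 1/(1+∞) = 0.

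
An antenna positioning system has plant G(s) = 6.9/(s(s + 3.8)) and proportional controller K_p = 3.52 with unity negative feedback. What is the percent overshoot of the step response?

Closed-loop characteristic equation: s² + 3.8s + 24.29 = 0, so ω_n = 4.928 rad/s and ζ = 3.8/(2·4.928) = 0.3855.
%OS = 100·exp(−πζ/√(1−ζ²)) = 100·exp(−π·0.3855/√0.8514) = 26.9%.

26.9%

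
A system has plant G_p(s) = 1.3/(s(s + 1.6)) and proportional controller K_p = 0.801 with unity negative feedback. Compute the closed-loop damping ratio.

ζ = 0.784

With unity feedback the closed-loop characteristic equation is s² + 1.6s + 0.801·1.3 = s² + 1.6s + 1.041 = 0.
Matching s² + 2ζω_n s + ω_n²: ω_n = √1.041 = 1.02 rad/s and 2ζω_n = 1.6, so ζ = 1.6/(2·1.02) = 0.784.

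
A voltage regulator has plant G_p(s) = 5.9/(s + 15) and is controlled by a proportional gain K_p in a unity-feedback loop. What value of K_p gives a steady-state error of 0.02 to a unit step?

Steady-state error for a unit step on this type-0 loop is 1/(1 + K_p·G_p(0)).
G_p(0) = 0.3933. Require 1/(1 + K_p·0.3933) = 0.02, so 1 + 0.3933·K_p = 50.
K_p = (50 − 1)/0.3933 = 125.

K_p = 125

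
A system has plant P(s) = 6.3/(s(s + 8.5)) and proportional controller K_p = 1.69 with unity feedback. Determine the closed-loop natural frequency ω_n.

The closed-loop denominator is s(s+8.5) + 1.69·6.3 = s² + 8.5s + 10.65.
So ω_n² = 10.65 ⇒ ω_n = 3.263 rad/s, and ζ = 8.5/(2ω_n) = 1.3.

ω_n = 3.26 rad/s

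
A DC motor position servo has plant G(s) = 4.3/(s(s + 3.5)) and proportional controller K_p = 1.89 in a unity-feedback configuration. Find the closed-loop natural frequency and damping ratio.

ω_n = 2.85 rad/s, ζ = 0.614

1 + K_p·G(s) = 0 gives s² + 3.5s + 8.127 = 0.
Matching s² + 2ζω_n s + ω_n²: ω_n = √8.127 = 2.851 rad/s and 2ζω_n = 3.5, so ζ = 3.5/(2·2.851) = 0.614.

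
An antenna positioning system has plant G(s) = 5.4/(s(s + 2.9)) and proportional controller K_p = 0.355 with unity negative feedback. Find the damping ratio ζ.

The closed-loop denominator is s(s+2.9) + 0.355·5.4 = s² + 2.9s + 1.917.
So ω_n² = 1.917 ⇒ ω_n = 1.385 rad/s, and ζ = 2.9/(2ω_n) = 1.05.

ζ = 1.05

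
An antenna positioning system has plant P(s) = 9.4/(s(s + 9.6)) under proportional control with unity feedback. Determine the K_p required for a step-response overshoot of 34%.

K_p = 23.2

From %OS = 100·exp(−πζ/√(1−ζ²)) = 34%, ζ = −ln(0.34)/√(π²+ln²(0.34)) = 0.3248.
Characteristic equation s² + 9.6s + 9.4K_p = 0 gives ζ = 9.6/(2√(9.4K_p)).
Setting ζ = 0.3248: √(9.4K_p) = 9.6/(2·0.3248) = 14.78, so K_p = 218.4/9.4 = 23.2.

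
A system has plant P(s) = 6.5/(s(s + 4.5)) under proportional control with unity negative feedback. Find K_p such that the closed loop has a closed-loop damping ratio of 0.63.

K_p = 1.96

Closed-loop characteristic equation: s² + 4.5s + K_p·6.5 = 0.
So ω_n = √(6.5K_p) and 2ζω_n = 4.5, giving ζ = 4.5/(2√(6.5K_p)).
Setting ζ = 0.63: √(6.5K_p) = 4.5/(2·0.63) = 3.571, so K_p = 12.76/6.5 = 1.96.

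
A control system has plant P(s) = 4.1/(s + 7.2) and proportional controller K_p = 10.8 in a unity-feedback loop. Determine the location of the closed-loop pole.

s = -51.48

Closed-loop transfer function: T(s) = K_p·P(s)/(1 + K_p·P(s)) = 44.28/(s + 7.2 + 44.28) = 44.28/(s + 51.48).
The closed-loop pole is at s = −51.48.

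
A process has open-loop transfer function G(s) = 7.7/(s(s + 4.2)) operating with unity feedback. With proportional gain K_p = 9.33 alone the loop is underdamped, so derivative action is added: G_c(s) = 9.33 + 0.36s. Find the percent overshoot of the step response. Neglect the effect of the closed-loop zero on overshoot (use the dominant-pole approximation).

24.2%

Forward path: (9.33 + 0.36s)·7.7/(s(s+4.2)). The closed-loop characteristic equation is s² + (4.2 + 7.7·0.36)s + 7.7·9.33 = 0.
That is s² + 6.972s + 71.84 = 0, so ω_n = 8.476 rad/s and ζ = 6.972/(2·8.476) = 0.4113.
%OS = 100·exp(−πζ/√(1−ζ²)) = 24.2%.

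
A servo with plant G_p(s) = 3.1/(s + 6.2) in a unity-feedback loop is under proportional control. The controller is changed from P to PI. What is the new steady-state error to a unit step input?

0

Adding integral action puts a pole at s = 0 in the forward path, raising the system type to 1; a type-1 loop has zero steady-state error to a step.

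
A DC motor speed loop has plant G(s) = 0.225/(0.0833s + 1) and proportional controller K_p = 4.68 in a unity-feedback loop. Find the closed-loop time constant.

Closed loop: T(s) = K_p·G/(1+K_p·G) = 1.053/(0.0833s + 1 + 1.053), with pole at s = −(1 + 1.053)/0.0833 = −24.65.
Closed-loop time constant τ = 1/24.65 = 0.0406 s.

τ = 0.0406 s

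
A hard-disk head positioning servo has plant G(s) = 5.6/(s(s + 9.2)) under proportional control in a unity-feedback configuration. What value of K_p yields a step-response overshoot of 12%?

From %OS = 100·exp(−πζ/√(1−ζ²)) = 12%, ζ = −ln(0.12)/√(π²+ln²(0.12)) = 0.5594.
Characteristic equation s² + 9.2s + 5.6K_p = 0 gives ζ = 9.2/(2√(5.6K_p)).
Setting ζ = 0.5594: √(5.6K_p) = 9.2/(2·0.5594) = 8.223, so K_p = 67.62/5.6 = 12.1.

K_p = 12.1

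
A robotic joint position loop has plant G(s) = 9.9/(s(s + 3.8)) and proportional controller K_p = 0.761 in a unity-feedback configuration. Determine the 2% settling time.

T_s ≈ 2.11 s

The closed-loop denominator s² + 3.8s + 7.534 gives ω_n = √7.534 = 2.745 and ζ = 3.8/(2ω_n) = 0.6922.
2% settling time T_s ≈ 4/(ζω_n) = 4/1.9 = 2.11 s.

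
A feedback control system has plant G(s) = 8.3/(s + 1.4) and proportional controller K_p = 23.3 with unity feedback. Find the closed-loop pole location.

s = -194.8

Closed-loop transfer function: T(s) = K_p·G(s)/(1 + K_p·G(s)) = 193.4/(s + 1.4 + 193.4) = 193.4/(s + 194.8).
The closed-loop pole is at s = −194.8.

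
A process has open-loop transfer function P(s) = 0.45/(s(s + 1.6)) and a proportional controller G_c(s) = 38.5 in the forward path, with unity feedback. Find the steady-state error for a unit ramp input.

0.0924

The loop has one pole at the origin (type 1). Velocity error constant K_v = lim_{s→0} s·G_c(s)P(s) = 38.5·0.45/1.6 = 10.83.
Steady-state error to a unit ramp: e_ss = 1/K_v = 0.0924.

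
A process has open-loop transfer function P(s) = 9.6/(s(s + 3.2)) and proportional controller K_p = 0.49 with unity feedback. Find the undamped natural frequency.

ω_n = 2.17 rad/s

With unity feedback the closed-loop characteristic equation is s² + 3.2s + 0.49·9.6 = s² + 3.2s + 4.704 = 0.
So ω_n² = 4.704 ⇒ ω_n = 2.169 rad/s, and ζ = 3.2/(2ω_n) = 0.738.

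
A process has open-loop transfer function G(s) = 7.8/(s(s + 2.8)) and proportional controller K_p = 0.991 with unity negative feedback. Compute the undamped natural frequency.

1 + K_p·G(s) = 0 gives s² + 2.8s + 7.73 = 0.
Matching s² + 2ζω_n s + ω_n²: ω_n = √7.73 = 2.78 rad/s and 2ζω_n = 2.8, so ζ = 2.8/(2·2.78) = 0.504.

ω_n = 2.78 rad/s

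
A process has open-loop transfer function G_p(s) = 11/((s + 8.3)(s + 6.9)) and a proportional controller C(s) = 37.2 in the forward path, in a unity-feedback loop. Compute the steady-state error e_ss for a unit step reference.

0.123

The loop is type 0. Static position error constant K_pos = C(0)·G_p(0) = 37.2·0.1921 = 7.145.
Steady-state error to a unit step: e_ss = 1/(1+K_pos) = 1/8.145 = 0.123.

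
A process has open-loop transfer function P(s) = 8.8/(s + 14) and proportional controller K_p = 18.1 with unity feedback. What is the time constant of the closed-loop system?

τ = 0.00577 s

Closed-loop transfer function: T(s) = K_p·P(s)/(1 + K_p·P(s)) = 159.3/(s + 14 + 159.3) = 159.3/(s + 173.3).
Time constant τ = 1/173.3 = 0.00577 s.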